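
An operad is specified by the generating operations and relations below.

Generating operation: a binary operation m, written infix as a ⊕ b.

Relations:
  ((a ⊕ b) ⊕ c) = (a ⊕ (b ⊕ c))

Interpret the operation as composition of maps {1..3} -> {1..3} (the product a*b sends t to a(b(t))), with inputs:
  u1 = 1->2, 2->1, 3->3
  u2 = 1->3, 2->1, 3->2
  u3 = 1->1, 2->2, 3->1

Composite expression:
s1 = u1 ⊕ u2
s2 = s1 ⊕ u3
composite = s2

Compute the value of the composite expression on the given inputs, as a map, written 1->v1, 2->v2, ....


1->3, 2->2, 3->3


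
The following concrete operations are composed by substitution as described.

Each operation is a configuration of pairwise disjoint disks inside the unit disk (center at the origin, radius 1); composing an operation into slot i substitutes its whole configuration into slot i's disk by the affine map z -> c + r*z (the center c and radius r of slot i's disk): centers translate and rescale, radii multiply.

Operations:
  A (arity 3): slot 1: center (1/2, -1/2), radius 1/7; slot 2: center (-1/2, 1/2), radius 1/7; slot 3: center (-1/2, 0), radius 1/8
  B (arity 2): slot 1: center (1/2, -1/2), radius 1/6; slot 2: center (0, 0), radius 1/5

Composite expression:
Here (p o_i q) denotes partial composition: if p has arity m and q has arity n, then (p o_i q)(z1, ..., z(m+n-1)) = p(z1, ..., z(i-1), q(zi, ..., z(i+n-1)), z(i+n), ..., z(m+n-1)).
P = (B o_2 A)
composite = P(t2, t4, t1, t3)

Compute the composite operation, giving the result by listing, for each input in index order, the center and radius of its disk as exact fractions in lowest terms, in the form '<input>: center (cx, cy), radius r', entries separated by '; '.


t1: center (-1/10, 1/10), radius 1/35; t2: center (1/2, -1/2), radius 1/6; t3: center (-1/10, 0), radius 1/40; t4: center (1/10, -1/10), radius 1/35


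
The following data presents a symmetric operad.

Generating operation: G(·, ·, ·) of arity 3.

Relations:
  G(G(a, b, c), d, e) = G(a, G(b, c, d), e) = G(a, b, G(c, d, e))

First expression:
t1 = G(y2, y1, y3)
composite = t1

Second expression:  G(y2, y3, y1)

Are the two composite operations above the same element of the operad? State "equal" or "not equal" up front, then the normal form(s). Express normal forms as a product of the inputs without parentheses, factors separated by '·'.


not equal; first: y2 · y1 · y3; second: y2 · y3 · y1

The first expression reduces to y2 · y1 · y3
The second expression reduces to y2 · y3 · y1
Distinct normal forms: not equal.


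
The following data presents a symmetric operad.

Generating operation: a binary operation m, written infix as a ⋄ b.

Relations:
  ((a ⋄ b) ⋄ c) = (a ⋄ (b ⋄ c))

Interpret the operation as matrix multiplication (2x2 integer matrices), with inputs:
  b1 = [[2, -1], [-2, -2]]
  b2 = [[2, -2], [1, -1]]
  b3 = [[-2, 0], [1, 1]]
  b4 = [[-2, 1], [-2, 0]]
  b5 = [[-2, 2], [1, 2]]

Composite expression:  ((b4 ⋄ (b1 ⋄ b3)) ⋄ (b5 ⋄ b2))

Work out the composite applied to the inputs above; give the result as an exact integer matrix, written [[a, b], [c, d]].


[[-24, 24], [-12, 12]]

(b1 ⋄ b3) = [[-5, -1], [2, -2]]
(b4 ⋄ (b1 ⋄ b3)) = [[12, 0], [10, 2]]
(b5 ⋄ b2) = [[-2, 2], [4, -4]]
((b4 ⋄ (b1 ⋄ b3)) ⋄ (b5 ⋄ b2)) = [[-24, 24], [-12, 12]]


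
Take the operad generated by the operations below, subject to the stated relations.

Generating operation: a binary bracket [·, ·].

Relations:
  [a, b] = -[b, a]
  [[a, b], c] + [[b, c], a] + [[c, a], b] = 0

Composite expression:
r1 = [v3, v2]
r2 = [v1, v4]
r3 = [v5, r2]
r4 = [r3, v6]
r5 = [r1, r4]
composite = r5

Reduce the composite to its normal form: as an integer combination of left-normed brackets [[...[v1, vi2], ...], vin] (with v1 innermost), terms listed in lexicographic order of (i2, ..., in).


-[[[[[v1, v4], v5], v6], v2], v3] + [[[[[v1, v4], v5], v6], v3], v2]


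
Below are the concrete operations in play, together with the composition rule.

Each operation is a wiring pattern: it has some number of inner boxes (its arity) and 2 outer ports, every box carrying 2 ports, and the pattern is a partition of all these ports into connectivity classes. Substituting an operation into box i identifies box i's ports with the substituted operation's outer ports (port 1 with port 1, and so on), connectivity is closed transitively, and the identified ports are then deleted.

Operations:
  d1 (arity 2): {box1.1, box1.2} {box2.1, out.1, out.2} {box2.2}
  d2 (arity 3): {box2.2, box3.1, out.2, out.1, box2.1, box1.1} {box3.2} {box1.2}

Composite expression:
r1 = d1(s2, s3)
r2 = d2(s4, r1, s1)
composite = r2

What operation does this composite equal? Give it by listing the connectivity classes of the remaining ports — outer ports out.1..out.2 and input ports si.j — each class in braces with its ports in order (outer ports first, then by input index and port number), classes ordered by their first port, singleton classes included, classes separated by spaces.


Connectivity passes through glued d2-boundaries; trace each wire chain.
composing d1 on (s2, s3), with out.j its own outer ports: {out.1, out.2, s3.1} {s2.1, s2.2} {s3.2}
composing d2 on (s4, s2, s3, s1), with out.j its own outer ports: {out.1, out.2, s1.1, s3.1, s4.1} {s1.2} {s2.1, s2.2} {s3.2} {s4.2}

{out.1, out.2, s1.1, s3.1, s4.1} {s1.2} {s2.1, s2.2} {s3.2} {s4.2}


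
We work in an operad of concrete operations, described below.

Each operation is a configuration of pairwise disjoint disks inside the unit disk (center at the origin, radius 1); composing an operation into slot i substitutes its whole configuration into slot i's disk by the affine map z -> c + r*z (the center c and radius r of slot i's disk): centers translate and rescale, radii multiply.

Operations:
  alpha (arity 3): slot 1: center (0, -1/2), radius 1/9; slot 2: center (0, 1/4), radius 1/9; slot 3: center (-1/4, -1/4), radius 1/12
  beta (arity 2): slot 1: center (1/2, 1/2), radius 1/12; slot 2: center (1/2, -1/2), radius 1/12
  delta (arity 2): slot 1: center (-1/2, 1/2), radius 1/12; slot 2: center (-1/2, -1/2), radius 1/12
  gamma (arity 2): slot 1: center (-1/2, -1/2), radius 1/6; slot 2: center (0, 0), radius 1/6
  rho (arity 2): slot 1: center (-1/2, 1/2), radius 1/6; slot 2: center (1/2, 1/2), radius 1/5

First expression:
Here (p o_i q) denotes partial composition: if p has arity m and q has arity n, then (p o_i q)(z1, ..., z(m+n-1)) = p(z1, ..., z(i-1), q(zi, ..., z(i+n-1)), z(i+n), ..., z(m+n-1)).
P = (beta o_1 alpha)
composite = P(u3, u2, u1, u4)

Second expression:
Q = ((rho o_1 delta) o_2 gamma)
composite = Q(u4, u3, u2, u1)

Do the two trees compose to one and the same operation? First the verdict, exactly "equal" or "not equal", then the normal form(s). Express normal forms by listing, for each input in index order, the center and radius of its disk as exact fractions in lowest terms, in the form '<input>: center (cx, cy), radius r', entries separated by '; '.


not equal; the first gives u1: center (23/48, 23/48), radius 1/144; u2: center (1/2, 25/48), radius 1/108; u3: center (1/2, 11/24), radius 1/108; u4: center (1/2, -1/2), radius 1/12 and the second u1: center (1/2, 1/2), radius 1/5; u2: center (-7/12, 5/12), radius 1/432; u3: center (-85/144, 59/144), radius 1/432; u4: center (-7/12, 7/12), radius 1/72

The first expression reduces to u1: center (23/48, 23/48), radius 1/144; u2: center (1/2, 25/48), radius 1/108; u3: center (1/2, 11/24), radius 1/108; u4: center (1/2, -1/2), radius 1/12
The second expression reduces to u1: center (1/2, 1/2), radius 1/5; u2: center (-7/12, 5/12), radius 1/432; u3: center (-85/144, 59/144), radius 1/432; u4: center (-7/12, 7/12), radius 1/72
No match — not equal.


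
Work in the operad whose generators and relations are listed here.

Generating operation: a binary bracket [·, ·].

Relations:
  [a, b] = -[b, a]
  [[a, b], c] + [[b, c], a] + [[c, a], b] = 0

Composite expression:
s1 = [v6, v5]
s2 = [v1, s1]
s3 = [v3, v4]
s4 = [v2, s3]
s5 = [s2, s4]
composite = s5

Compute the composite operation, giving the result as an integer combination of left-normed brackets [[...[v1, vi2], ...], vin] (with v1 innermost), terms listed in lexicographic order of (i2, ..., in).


Left-normed coefficients sit on the v1-initial expansion words.
Composite bracket: [[v1, [v6, v5]], [v2, [v3, v4]]]
Expanding via [a, b] = ab - ba: 32 signed words (2^5 = 32).
Words beginning with v1 determine it all:
  sign of v1v5v6v2v3v4 is -1, so it contributes -[[[[[v1, v5], v6], v2], v3], v4]
  sign of v1v5v6v2v4v3 is +1, so it contributes +[[[[[v1, v5], v6], v2], v4], v3]
  sign of v1v5v6v3v4v2 is +1, so it contributes +[[[[[v1, v5], v6], v3], v4], v2]
  sign of v1v5v6v4v3v2 is -1, so it contributes -[[[[[v1, v5], v6], v4], v3], v2]
  sign of v1v6v5v2v3v4 is +1, so it contributes +[[[[[v1, v6], v5], v2], v3], v4]
  sign of v1v6v5v2v4v3 is -1, so it contributes -[[[[[v1, v6], v5], v2], v4], v3]
  sign of v1v6v5v3v4v2 is -1, so it contributes -[[[[[v1, v6], v5], v3], v4], v2]
  sign of v1v6v5v4v3v2 is +1, so it contributes +[[[[[v1, v6], v5], v4], v3], v2]

-[[[[[v1, v5], v6], v2], v3], v4] + [[[[[v1, v5], v6], v2], v4], v3] + [[[[[v1, v5], v6], v3], v4], v2] - [[[[[v1, v5], v6], v4], v3], v2] + [[[[[v1, v6], v5], v2], v3], v4] - [[[[[v1, v6], v5], v2], v4], v3] - [[[[[v1, v6], v5], v3], v4], v2] + [[[[[v1, v6], v5], v4], v3], v2]


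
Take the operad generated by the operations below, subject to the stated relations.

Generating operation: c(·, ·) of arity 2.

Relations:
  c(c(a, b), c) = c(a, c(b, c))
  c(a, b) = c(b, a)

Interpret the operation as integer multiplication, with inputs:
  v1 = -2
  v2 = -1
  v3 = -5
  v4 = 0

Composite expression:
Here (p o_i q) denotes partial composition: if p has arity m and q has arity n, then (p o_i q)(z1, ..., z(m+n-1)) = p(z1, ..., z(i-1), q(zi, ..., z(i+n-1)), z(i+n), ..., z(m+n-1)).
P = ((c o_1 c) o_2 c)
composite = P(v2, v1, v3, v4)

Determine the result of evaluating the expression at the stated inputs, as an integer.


0

c(v1, v3) = 10
c(v2, c(v1, v3)) = -10
c(c(v2, c(v1, v3)), v4) = 0


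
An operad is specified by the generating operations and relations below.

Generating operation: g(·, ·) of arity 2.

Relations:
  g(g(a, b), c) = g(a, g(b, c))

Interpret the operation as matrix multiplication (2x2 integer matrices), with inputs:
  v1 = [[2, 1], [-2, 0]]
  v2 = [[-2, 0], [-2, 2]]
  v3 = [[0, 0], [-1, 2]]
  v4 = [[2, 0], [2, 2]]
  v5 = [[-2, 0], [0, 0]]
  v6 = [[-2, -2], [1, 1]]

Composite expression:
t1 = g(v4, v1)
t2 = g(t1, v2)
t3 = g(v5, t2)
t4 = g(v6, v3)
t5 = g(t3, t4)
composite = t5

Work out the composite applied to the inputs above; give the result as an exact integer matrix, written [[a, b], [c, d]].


[[56, -112], [0, 0]]

g(v4, v1) = [[4, 2], [0, 2]]
g(g(v4, v1), v2) = [[-12, 4], [-4, 4]]
g(v5, g(g(v4, v1), v2)) = [[24, -8], [0, 0]]
g(v6, v3) = [[2, -4], [-1, 2]]
g(g(v5, g(g(v4, v1), v2)), g(v6, v3)) = [[56, -112], [0, 0]]


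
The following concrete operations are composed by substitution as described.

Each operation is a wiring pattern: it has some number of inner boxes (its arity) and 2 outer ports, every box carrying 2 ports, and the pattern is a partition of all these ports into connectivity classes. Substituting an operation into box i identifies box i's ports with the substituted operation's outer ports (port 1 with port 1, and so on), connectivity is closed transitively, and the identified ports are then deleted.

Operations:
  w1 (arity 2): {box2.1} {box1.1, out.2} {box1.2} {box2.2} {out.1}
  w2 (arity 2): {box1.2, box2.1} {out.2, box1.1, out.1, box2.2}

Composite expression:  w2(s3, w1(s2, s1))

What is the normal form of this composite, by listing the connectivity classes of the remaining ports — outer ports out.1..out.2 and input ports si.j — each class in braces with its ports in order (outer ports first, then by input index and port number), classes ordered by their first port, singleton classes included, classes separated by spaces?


After gluing at w2, chains via deleted ports link the s-ports.
w1 over (s2, s1) gives {out.1} {out.2, s2.1} {s1.1} {s1.2} {s2.2}, out.j being that stage's outer ports
w2 over (s3, s2, s1) gives {out.1, out.2, s2.1, s3.1} {s1.1} {s1.2} {s2.2} {s3.2}, out.j being that stage's outer ports

{out.1, out.2, s2.1, s3.1} {s1.1} {s1.2} {s2.2} {s3.2}


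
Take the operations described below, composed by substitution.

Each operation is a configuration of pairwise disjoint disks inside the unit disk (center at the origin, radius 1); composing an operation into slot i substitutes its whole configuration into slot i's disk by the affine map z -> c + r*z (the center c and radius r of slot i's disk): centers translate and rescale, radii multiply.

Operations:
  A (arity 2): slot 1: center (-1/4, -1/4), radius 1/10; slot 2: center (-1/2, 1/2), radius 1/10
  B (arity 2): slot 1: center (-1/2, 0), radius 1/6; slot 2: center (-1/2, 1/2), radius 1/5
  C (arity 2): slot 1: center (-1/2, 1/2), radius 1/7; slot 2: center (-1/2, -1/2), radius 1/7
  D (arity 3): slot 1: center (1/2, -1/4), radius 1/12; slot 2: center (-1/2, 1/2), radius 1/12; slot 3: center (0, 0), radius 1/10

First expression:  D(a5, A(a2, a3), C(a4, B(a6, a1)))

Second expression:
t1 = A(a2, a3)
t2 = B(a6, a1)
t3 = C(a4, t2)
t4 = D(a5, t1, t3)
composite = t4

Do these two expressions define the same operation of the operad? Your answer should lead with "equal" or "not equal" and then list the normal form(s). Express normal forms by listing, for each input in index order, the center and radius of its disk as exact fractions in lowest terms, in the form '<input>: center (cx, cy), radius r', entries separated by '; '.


The first composite normalizes to a1: center (-2/35, -3/70), radius 1/350; a2: center (-25/48, 23/48), radius 1/120; a3: center (-13/24, 13/24), radius 1/120; a4: center (-1/20, 1/20), radius 1/70; a5: center (1/2, -1/4), radius 1/12; a6: center (-2/35, -1/20), radius 1/420
The second composite normalizes to a1: center (-2/35, -3/70), radius 1/350; a2: center (-25/48, 23/48), radius 1/120; a3: center (-13/24, 13/24), radius 1/120; a4: center (-1/20, 1/20), radius 1/70; a5: center (1/2, -1/4), radius 1/12; a6: center (-2/35, -1/20), radius 1/420
Both agree, so they are equal.

equal; both compose to a1: center (-2/35, -3/70), radius 1/350; a2: center (-25/48, 23/48), radius 1/120; a3: center (-13/24, 13/24), radius 1/120; a4: center (-1/20, 1/20), radius 1/70; a5: center (1/2, -1/4), radius 1/12; a6: center (-2/35, -1/20), radius 1/420


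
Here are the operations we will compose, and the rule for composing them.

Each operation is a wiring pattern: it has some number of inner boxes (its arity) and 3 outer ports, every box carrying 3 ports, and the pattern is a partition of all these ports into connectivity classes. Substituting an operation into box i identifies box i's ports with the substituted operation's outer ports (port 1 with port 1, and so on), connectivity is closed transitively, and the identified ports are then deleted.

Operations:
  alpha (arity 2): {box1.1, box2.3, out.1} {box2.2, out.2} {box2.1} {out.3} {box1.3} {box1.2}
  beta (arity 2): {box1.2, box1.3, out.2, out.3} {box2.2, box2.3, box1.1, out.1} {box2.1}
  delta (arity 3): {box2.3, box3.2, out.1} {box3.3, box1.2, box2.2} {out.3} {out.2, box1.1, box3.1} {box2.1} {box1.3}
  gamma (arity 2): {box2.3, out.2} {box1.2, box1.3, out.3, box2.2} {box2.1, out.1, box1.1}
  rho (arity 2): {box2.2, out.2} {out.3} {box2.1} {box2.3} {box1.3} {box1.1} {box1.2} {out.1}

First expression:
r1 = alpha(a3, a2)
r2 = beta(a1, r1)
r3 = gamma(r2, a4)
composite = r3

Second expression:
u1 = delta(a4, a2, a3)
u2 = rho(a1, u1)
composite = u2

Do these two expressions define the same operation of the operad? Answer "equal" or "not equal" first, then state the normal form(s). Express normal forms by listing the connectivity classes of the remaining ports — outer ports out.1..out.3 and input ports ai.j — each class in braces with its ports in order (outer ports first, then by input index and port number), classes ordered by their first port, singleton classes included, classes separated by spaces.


not equal: they reduce to {out.1, a1.1, a2.2, a4.1} {out.2, a4.3} {out.3, a1.2, a1.3, a4.2} {a2.1} {a2.3, a3.1} {a3.2} {a3.3} and {out.1} {out.2, a3.1, a4.1} {out.3} {a1.1} {a1.2} {a1.3} {a2.1} {a2.2, a3.3, a4.2} {a2.3, a3.2} {a4.3}

In normal form, the first expression is {out.1, a1.1, a2.2, a4.1} {out.2, a4.3} {out.3, a1.2, a1.3, a4.2} {a2.1} {a2.3, a3.1} {a3.2} {a3.3}
In normal form, the second expression is {out.1} {out.2, a3.1, a4.1} {out.3} {a1.1} {a1.2} {a1.3} {a2.1} {a2.2, a3.3, a4.2} {a2.3, a3.2} {a4.3}
Different reductions; not equal.


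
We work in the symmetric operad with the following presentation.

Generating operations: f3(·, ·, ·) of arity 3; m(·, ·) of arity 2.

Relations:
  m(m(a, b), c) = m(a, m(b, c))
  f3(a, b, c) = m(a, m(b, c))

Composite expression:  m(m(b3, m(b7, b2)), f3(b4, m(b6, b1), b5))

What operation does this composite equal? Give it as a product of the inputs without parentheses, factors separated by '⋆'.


b3 ⋆ b7 ⋆ b2 ⋆ b4 ⋆ b6 ⋆ b1 ⋆ b5

All parenthesizations of m agree; list the b-inputs left to right.
m(b7, b2) reduces to b7 ⋆ b2
m(b3, m(b7, b2)) reduces to b3 ⋆ b7 ⋆ b2
m(b6, b1) reduces to b6 ⋆ b1
f3(b4, m(b6, b1), b5) reduces to b4 ⋆ b6 ⋆ b1 ⋆ b5
m(m(b3, m(b7, b2)), f3(b4, m(b6, b1), b5)) reduces to b3 ⋆ b7 ⋆ b2 ⋆ b4 ⋆ b6 ⋆ b1 ⋆ b5


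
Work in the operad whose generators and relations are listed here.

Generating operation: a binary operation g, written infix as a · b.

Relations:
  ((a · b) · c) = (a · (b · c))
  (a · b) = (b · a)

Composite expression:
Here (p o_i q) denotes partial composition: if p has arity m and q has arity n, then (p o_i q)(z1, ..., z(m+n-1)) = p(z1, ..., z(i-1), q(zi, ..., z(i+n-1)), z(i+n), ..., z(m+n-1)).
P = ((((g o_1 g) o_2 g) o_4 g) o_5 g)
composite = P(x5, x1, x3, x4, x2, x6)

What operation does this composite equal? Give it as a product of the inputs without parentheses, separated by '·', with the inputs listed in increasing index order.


x1 · x2 · x3 · x4 · x5 · x6

With g associative and commutative, the x-input set is all that matters.
(x1 · x3) collapses to x1 · x3
(x5 · (x1 · x3)) collapses to x5 · x1 · x3
(x2 · x6) collapses to x2 · x6
(x4 · (x2 · x6)) collapses to x4 · x2 · x6
((x5 · (x1 · x3)) · (x4 · (x2 · x6))) collapses to x5 · x1 · x3 · x4 · x2 · x6
commutativity sorts the factors: x1 · x2 · x3 · x4 · x5 · x6


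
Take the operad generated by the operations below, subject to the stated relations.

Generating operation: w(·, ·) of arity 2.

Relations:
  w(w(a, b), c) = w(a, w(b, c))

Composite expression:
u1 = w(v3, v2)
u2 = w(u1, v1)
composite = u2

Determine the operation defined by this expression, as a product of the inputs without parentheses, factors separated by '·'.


v3 · v2 · v1

All parenthesizations of w agree; list the v-inputs left to right.
w(v3, v2) collapses to v3 · v2
w(w(v3, v2), v1) collapses to v3 · v2 · v1


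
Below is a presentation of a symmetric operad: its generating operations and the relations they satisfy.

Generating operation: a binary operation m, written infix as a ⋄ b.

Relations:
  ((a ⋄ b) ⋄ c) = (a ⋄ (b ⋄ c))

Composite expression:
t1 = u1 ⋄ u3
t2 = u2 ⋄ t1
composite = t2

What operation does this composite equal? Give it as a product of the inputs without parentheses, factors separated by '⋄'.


u2 ⋄ u1 ⋄ u3


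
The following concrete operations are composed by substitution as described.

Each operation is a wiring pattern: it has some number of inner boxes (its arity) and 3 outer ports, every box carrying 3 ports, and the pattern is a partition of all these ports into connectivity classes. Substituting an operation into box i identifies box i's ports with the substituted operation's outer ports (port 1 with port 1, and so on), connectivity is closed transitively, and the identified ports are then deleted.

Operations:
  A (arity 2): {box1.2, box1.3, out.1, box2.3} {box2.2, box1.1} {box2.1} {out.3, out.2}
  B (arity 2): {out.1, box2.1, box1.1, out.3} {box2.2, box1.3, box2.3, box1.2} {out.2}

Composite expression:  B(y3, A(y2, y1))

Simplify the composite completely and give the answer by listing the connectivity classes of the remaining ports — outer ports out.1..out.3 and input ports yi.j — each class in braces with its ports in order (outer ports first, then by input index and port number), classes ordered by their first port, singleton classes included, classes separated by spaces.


Connectivity passes through glued B-boundaries; trace each wire chain.
through A, on inputs (y2, y1): {out.1, y1.3, y2.2, y2.3} {out.2, out.3} {y1.1} {y1.2, y2.1} (out.j = stage outer ports)
through B, on inputs (y3, y2, y1): {out.1, out.3, y1.3, y2.2, y2.3, y3.1} {out.2} {y1.1} {y1.2, y2.1} {y3.2, y3.3} (out.j = stage outer ports)

{out.1, out.3, y1.3, y2.2, y2.3, y3.1} {out.2} {y1.1} {y1.2, y2.1} {y3.2, y3.3}


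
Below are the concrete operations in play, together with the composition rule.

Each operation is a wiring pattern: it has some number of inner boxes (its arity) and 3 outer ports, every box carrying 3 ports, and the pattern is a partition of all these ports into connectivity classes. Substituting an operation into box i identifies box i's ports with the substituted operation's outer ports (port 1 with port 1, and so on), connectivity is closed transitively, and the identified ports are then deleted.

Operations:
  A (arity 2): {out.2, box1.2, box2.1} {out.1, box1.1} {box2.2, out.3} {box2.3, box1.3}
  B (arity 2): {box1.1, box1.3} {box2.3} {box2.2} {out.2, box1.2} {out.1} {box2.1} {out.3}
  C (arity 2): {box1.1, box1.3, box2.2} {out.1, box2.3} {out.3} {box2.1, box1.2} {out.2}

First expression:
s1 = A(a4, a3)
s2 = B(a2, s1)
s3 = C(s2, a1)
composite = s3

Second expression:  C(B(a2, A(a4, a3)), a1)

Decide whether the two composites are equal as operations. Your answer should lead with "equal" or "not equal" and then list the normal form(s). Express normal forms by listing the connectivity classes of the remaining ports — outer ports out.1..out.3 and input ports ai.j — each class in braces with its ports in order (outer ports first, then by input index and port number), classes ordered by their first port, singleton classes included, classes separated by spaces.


equal; both compose to {out.1, a1.3} {out.2} {out.3} {a1.1, a2.2} {a1.2} {a2.1, a2.3} {a3.1, a4.2} {a3.2} {a3.3, a4.3} {a4.1}

The first expression, normalized: {out.1, a1.3} {out.2} {out.3} {a1.1, a2.2} {a1.2} {a2.1, a2.3} {a3.1, a4.2} {a3.2} {a3.3, a4.3} {a4.1}
The second expression, normalized: {out.1, a1.3} {out.2} {out.3} {a1.1, a2.2} {a1.2} {a2.1, a2.3} {a3.1, a4.2} {a3.2} {a3.3, a4.3} {a4.1}
Identical normal forms: equal.


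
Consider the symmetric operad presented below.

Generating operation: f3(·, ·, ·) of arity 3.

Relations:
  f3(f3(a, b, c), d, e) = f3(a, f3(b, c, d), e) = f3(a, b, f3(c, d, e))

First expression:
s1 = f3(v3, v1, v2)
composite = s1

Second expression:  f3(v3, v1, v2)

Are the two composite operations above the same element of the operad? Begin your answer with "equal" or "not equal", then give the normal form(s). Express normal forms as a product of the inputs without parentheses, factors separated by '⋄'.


equal; the common form is v3 ⋄ v1 ⋄ v2


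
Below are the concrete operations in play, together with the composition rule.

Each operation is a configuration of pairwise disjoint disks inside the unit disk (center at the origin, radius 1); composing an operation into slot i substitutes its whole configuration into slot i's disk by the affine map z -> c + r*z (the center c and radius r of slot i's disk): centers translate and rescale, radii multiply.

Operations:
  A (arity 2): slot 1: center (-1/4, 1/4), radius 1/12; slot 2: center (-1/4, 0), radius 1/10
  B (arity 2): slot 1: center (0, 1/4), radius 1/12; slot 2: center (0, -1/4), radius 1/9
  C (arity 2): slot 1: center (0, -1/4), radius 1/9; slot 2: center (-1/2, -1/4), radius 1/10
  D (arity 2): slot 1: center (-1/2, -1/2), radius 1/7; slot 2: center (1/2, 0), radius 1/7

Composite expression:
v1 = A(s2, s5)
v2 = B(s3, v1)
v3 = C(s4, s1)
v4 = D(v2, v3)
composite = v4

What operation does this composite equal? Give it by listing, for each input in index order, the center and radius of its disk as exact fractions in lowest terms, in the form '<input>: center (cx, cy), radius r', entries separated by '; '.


s1: center (3/7, -1/28), radius 1/70; s2: center (-127/252, -67/126), radius 1/756; s3: center (-1/2, -13/28), radius 1/84; s4: center (1/2, -1/28), radius 1/63; s5: center (-127/252, -15/28), radius 1/630


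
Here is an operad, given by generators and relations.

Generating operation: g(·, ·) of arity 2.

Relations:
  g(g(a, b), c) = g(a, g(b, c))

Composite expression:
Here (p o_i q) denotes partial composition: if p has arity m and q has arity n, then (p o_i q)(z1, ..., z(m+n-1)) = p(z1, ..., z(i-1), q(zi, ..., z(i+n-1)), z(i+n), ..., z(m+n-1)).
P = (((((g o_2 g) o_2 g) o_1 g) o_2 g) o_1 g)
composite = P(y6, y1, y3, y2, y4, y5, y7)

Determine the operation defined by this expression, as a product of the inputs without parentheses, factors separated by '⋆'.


y6 ⋆ y1 ⋆ y3 ⋆ y2 ⋆ y4 ⋆ y5 ⋆ y7


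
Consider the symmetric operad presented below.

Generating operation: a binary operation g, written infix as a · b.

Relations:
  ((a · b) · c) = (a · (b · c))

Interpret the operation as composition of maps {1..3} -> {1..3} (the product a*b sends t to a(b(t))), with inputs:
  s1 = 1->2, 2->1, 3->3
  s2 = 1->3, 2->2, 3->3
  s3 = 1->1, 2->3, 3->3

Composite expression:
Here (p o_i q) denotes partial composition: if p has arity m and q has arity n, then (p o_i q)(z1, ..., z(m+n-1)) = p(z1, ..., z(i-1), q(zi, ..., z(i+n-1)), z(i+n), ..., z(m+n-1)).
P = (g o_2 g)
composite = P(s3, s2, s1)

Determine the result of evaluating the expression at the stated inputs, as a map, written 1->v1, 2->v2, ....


1->3, 2->3, 3->3

(s2 · s1) = 1->2, 2->3, 3->3
(s3 · (s2 · s1)) = 1->3, 2->3, 3->3


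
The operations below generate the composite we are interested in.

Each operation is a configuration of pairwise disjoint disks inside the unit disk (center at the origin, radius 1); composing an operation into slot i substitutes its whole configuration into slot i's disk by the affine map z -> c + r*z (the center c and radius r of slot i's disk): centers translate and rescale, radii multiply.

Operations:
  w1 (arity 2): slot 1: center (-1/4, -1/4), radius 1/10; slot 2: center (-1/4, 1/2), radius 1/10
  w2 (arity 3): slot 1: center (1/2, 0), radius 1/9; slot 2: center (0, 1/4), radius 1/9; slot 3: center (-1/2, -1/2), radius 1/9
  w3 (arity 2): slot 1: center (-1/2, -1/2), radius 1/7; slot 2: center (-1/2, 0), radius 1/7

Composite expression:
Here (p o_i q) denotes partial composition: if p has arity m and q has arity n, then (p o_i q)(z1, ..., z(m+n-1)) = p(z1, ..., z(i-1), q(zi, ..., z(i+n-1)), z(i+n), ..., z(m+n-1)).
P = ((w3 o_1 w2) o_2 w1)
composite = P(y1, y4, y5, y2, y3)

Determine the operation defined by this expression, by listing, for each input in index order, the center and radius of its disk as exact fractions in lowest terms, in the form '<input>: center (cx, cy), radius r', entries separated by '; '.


y1: center (-3/7, -1/2), radius 1/63; y2: center (-4/7, -4/7), radius 1/63; y3: center (-1/2, 0), radius 1/7; y4: center (-127/252, -59/126), radius 1/630; y5: center (-127/252, -115/252), radius 1/630


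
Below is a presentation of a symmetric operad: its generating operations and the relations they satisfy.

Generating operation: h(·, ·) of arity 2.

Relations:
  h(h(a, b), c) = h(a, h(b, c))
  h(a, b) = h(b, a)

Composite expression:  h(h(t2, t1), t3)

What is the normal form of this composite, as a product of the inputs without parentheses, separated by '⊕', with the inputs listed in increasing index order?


t1 ⊕ t2 ⊕ t3


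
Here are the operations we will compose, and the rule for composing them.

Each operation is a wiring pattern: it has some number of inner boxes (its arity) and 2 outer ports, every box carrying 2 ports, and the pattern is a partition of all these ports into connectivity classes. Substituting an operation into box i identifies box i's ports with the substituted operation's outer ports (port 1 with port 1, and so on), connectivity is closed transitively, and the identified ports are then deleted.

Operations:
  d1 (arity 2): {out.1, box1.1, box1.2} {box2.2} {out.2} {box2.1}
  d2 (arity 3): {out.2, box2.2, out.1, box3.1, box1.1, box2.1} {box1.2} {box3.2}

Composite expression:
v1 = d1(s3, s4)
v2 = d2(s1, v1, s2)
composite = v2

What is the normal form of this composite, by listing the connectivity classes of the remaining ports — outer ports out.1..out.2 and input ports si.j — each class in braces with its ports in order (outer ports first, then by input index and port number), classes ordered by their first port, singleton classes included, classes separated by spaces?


{out.1, out.2, s1.1, s2.1, s3.1, s3.2} {s1.2} {s2.2} {s4.1} {s4.2}

Two ports join when wires chain via d2-identified ports.
after d1, the pattern on (s3, s4) reads {out.1, s3.1, s3.2} {out.2} {s4.1} {s4.2} (out.j = its outer ports)
after d2, the pattern on (s1, s3, s4, s2) reads {out.1, out.2, s1.1, s2.1, s3.1, s3.2} {s1.2} {s2.2} {s4.1} {s4.2} (out.j = its outer ports)


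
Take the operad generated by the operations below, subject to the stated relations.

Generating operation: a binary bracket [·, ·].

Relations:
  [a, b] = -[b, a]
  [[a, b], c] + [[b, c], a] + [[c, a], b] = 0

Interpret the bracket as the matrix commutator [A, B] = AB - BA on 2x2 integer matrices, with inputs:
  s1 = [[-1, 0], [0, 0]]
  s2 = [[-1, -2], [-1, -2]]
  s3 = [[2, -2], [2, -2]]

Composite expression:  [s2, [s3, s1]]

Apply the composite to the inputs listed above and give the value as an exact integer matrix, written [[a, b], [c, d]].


[s3, s1] = [[0, -2], [-2, 0]]
[s2, [s3, s1]] = [[2, -2], [2, -2]]

[[2, -2], [2, -2]]


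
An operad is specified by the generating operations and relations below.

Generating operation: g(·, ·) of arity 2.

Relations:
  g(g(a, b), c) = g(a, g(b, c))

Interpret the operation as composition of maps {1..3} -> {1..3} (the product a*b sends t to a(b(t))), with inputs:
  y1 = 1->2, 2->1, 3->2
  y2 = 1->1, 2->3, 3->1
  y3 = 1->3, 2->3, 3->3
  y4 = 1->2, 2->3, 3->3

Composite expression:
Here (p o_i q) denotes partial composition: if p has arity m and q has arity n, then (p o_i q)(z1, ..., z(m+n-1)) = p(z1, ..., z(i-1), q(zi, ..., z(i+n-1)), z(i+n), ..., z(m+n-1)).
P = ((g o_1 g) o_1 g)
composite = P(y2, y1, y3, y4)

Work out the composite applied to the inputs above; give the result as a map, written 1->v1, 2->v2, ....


1->3, 2->3, 3->3

g(y2, y1) = 1->3, 2->1, 3->3
g(g(y2, y1), y3) = 1->3, 2->3, 3->3
g(g(g(y2, y1), y3), y4) = 1->3, 2->3, 3->3


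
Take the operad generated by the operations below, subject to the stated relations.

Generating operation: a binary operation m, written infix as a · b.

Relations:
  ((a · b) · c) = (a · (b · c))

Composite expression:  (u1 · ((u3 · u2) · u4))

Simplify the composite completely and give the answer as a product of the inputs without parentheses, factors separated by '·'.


u1 · u3 · u2 · u4

Under associativity of m, the answer is the u's in reading order.
(u3 · u2) collapses to u3 · u2
((u3 · u2) · u4) collapses to u3 · u2 · u4
(u1 · ((u3 · u2) · u4)) collapses to u1 · u3 · u2 · u4


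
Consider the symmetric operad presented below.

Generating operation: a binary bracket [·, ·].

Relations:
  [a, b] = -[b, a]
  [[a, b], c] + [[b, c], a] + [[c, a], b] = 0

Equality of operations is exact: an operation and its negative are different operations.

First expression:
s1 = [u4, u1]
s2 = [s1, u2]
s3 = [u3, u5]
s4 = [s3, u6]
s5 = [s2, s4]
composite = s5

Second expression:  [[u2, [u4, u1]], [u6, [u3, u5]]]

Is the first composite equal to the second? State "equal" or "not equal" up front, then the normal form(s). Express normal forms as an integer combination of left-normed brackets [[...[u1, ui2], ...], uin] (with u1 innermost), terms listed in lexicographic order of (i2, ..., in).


Reducing the first expression gives -[[[[[u1, u4], u2], u3], u5], u6] + [[[[[u1, u4], u2], u5], u3], u6] + [[[[[u1, u4], u2], u6], u3], u5] - [[[[[u1, u4], u2], u6], u5], u3]
Reducing the second expression gives -[[[[[u1, u4], u2], u3], u5], u6] + [[[[[u1, u4], u2], u5], u3], u6] + [[[[[u1, u4], u2], u6], u3], u5] - [[[[[u1, u4], u2], u6], u5], u3]
The forms coincide; equal.

equal: each reduces to -[[[[[u1, u4], u2], u3], u5], u6] + [[[[[u1, u4], u2], u5], u3], u6] + [[[[[u1, u4], u2], u6], u3], u5] - [[[[[u1, u4], u2], u6], u5], u3]


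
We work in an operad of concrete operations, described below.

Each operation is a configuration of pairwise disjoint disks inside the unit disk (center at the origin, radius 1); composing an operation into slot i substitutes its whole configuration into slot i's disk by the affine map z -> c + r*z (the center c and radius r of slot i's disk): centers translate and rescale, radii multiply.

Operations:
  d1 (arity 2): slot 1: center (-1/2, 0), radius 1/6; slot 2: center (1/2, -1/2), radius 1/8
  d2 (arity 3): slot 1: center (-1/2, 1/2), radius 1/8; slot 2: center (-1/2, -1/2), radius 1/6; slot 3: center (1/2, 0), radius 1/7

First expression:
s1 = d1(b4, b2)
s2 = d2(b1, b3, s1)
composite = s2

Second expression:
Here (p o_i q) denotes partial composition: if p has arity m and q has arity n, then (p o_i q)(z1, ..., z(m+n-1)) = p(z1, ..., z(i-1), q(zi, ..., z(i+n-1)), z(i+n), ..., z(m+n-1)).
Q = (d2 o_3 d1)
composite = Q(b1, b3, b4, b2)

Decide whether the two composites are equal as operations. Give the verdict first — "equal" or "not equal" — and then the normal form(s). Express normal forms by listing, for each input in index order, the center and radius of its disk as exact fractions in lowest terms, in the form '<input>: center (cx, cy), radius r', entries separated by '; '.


equal — both sides give b1: center (-1/2, 1/2), radius 1/8; b2: center (4/7, -1/14), radius 1/56; b3: center (-1/2, -1/2), radius 1/6; b4: center (3/7, 0), radius 1/42

Normal form of the first expression: b1: center (-1/2, 1/2), radius 1/8; b2: center (4/7, -1/14), radius 1/56; b3: center (-1/2, -1/2), radius 1/6; b4: center (3/7, 0), radius 1/42
Normal form of the second expression: b1: center (-1/2, 1/2), radius 1/8; b2: center (4/7, -1/14), radius 1/56; b3: center (-1/2, -1/2), radius 1/6; b4: center (3/7, 0), radius 1/42
The normal forms match — equal.


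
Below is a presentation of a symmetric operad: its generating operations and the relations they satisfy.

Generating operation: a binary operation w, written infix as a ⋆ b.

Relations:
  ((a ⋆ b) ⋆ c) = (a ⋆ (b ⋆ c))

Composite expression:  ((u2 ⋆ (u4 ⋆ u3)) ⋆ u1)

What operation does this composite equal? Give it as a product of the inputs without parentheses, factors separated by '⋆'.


Under associativity of w, the answer is the u's in reading order.
(u4 ⋆ u3) flattens to u4 ⋆ u3
(u2 ⋆ (u4 ⋆ u3)) flattens to u2 ⋆ u4 ⋆ u3
((u2 ⋆ (u4 ⋆ u3)) ⋆ u1) flattens to u2 ⋆ u4 ⋆ u3 ⋆ u1

u2 ⋆ u4 ⋆ u3 ⋆ u1


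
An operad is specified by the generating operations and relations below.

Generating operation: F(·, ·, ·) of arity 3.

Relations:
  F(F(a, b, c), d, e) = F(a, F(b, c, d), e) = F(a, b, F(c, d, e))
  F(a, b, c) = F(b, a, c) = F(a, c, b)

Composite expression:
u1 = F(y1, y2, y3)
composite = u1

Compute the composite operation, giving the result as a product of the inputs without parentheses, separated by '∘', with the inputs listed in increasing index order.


y1 ∘ y2 ∘ y3

Both nesting and order wash out for F; what remains is which y's occur.
F(y1, y2, y3) linearizes to y1 ∘ y2 ∘ y3
reordering the factors by index: y1 ∘ y2 ∘ y3


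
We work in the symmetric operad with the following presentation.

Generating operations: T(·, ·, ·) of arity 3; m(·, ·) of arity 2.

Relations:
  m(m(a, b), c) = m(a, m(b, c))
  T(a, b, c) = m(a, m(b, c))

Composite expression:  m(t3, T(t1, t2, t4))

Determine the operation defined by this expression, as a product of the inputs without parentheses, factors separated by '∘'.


t3 ∘ t1 ∘ t2 ∘ t4

Key point: m is associative — brackets drop, the t-order remains.
T(t1, t2, t4) collapses to t1 ∘ t2 ∘ t4
m(t3, T(t1, t2, t4)) collapses to t3 ∘ t1 ∘ t2 ∘ t4


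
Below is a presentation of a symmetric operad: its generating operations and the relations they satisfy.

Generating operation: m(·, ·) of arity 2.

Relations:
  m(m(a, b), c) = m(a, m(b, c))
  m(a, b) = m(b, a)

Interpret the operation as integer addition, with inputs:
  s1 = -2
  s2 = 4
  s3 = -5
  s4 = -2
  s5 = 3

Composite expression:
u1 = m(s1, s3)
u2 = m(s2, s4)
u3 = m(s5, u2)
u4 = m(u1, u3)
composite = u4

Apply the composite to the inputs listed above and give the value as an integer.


-2


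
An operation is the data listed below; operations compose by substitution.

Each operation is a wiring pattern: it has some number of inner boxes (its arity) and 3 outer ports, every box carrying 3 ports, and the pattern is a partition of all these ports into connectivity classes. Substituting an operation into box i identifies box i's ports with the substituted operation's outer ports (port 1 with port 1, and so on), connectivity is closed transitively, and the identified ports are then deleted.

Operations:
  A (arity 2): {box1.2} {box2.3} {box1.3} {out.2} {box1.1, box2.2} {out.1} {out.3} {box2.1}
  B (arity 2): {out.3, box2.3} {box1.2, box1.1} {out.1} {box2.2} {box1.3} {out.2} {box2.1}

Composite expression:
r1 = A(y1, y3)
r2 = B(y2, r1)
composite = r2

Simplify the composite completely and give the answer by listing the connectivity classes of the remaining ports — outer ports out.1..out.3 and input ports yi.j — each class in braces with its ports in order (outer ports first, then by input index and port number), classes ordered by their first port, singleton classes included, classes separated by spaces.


{out.1} {out.2} {out.3} {y1.1, y3.2} {y1.2} {y1.3} {y2.1, y2.2} {y2.3} {y3.1} {y3.3}

Two ports join when wires chain via B-identified ports.
the subtree at A composes to {out.1} {out.2} {out.3} {y1.1, y3.2} {y1.2} {y1.3} {y3.1} {y3.3} on (y1, y3); out.j = own outer ports
the subtree at B composes to {out.1} {out.2} {out.3} {y1.1, y3.2} {y1.2} {y1.3} {y2.1, y2.2} {y2.3} {y3.1} {y3.3} on (y2, y1, y3); out.j = own outer ports


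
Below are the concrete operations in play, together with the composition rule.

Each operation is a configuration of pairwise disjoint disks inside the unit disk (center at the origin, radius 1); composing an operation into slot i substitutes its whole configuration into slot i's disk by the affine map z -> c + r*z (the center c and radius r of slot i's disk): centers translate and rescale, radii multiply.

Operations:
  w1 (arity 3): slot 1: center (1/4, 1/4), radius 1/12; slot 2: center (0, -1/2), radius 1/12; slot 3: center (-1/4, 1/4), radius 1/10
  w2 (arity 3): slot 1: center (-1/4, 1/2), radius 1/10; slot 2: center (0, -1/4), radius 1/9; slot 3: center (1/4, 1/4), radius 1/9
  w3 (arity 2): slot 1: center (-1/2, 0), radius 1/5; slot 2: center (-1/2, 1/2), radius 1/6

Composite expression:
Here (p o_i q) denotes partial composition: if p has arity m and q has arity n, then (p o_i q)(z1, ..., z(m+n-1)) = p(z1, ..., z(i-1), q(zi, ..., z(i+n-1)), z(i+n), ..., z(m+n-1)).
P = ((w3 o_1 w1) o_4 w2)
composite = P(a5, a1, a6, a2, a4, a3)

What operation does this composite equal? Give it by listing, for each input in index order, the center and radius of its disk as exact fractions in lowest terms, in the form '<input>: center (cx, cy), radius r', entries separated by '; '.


a1: center (-1/2, -1/10), radius 1/60; a2: center (-13/24, 7/12), radius 1/60; a3: center (-11/24, 13/24), radius 1/54; a4: center (-1/2, 11/24), radius 1/54; a5: center (-9/20, 1/20), radius 1/60; a6: center (-11/20, 1/20), radius 1/50

Affine substitution under w3: radii multiply and a-centers shift.
input a5: applying the 2 nested substitutions gives center (-9/20, 1/20), radius 1/60
input a1: applying the 2 nested substitutions gives center (-1/2, -1/10), radius 1/60
input a6: applying the 2 nested substitutions gives center (-11/20, 1/20), radius 1/50
input a2: applying the 2 nested substitutions gives center (-13/24, 7/12), radius 1/60
input a4: applying the 2 nested substitutions gives center (-1/2, 11/24), radius 1/54
input a3: applying the 2 nested substitutions gives center (-11/24, 13/24), radius 1/54
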